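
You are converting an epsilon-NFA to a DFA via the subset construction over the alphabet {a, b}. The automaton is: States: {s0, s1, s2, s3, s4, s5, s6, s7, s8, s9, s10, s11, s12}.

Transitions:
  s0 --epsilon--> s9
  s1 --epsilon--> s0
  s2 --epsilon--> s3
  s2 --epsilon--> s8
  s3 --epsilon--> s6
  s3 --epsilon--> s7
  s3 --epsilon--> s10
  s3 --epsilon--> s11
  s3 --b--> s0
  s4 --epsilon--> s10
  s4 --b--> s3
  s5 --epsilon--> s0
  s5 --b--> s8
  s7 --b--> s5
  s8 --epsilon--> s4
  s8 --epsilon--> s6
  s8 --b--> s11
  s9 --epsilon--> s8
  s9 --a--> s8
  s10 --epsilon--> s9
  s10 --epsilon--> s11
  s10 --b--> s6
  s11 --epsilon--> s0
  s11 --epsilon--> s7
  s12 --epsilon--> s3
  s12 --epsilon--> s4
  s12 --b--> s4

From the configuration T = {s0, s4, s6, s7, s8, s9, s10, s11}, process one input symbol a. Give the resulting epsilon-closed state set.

{s0, s4, s6, s7, s8, s9, s10, s11}

s9 on a → {s8}.
No a-transition from s0, s4, s6, s7, s8, s10, s11.
Union after reading a: {s8}.
Now take the epsilon-closure:
From s8 via epsilon: add s4, s6.
From s4 via epsilon: add s10.
From s10 via epsilon: add s9, s11.
From s11 via epsilon: add s0, s7.
No new states can be added; the closed set is {s0, s4, s6, s7, s8, s9, s10, s11}.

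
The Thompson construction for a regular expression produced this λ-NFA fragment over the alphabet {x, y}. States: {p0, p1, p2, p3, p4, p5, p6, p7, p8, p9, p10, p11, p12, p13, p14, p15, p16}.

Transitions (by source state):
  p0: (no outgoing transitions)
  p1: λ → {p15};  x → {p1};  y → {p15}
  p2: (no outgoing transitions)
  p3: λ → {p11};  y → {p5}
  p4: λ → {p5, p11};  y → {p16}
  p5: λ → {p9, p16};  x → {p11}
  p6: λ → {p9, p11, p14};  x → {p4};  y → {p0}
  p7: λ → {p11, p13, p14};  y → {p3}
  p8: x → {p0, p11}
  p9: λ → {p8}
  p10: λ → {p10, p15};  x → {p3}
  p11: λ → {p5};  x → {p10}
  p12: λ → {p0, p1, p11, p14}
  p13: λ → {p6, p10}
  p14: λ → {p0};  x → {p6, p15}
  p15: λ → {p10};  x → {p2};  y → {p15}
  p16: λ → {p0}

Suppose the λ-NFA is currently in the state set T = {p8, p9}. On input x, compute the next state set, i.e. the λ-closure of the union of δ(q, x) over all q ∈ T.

{p0, p5, p8, p9, p11, p16}

p8 on x → {p0, p11}.
No x-transition from p9.
Union after reading x: {p0, p11}.
Now take the λ-closure:
From p11 via λ: add p5.
From p5 via λ: add p9, p16.
From p9 via λ: add p8.
No new states can be added; the closed set is {p0, p5, p8, p9, p11, p16}.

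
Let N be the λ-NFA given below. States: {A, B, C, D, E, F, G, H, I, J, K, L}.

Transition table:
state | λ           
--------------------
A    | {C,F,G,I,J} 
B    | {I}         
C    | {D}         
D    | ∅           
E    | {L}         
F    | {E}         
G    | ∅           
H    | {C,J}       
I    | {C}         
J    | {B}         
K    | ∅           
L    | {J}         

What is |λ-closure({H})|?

6

Start with {H}.
From H via λ: add C, J.
From C via λ: add D.
From J via λ: add B.
From B via λ: add I.
λ-closure = {B, C, D, H, I, J}, which has 6 states.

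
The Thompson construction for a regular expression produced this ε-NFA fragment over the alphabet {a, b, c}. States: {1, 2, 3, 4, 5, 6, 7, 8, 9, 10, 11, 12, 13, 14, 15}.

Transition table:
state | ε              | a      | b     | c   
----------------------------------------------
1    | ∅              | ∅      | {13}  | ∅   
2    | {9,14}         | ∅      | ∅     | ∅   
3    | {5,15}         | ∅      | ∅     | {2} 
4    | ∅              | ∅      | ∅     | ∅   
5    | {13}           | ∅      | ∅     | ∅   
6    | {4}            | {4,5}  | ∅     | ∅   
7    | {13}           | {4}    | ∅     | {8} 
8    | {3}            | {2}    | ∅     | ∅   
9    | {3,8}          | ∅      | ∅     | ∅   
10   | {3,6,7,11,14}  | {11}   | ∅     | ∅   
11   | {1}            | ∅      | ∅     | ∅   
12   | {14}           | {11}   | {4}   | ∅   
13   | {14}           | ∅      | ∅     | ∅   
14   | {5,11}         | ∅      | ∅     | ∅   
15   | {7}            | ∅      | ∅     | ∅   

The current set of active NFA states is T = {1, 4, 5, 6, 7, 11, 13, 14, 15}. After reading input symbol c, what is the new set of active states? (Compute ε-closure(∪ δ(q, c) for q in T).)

{1, 3, 5, 7, 8, 11, 13, 14, 15}

7 on c → {8}.
No c-transition from 1, 4, 5, 6, 11, 13, 14, 15.
Union after reading c: {8}.
Now take the ε-closure:
From 8 via ε: add 3.
From 3 via ε: add 5, 15.
From 5 via ε: add 13.
From 15 via ε: add 7.
From 13 via ε: add 14.
From 14 via ε: add 11.
From 11 via ε: add 1.
No new states can be added; the closed set is {1, 3, 5, 7, 8, 11, 13, 14, 15}.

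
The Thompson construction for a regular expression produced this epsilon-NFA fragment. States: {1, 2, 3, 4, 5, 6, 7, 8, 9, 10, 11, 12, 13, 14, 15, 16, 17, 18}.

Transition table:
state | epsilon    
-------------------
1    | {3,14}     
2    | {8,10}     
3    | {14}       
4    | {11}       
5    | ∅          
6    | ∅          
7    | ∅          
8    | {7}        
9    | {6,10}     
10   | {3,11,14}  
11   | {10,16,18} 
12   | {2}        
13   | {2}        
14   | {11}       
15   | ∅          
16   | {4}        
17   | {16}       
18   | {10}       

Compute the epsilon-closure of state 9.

Start with {9}.
From 9 via epsilon: add 6, 10.
From 10 via epsilon: add 3, 11, 14.
From 11 via epsilon: add 16, 18.
From 16 via epsilon: add 4.
No new states can be added; the closed set is {3, 4, 6, 9, 10, 11, 14, 16, 18}.

{3, 4, 6, 9, 10, 11, 14, 16, 18}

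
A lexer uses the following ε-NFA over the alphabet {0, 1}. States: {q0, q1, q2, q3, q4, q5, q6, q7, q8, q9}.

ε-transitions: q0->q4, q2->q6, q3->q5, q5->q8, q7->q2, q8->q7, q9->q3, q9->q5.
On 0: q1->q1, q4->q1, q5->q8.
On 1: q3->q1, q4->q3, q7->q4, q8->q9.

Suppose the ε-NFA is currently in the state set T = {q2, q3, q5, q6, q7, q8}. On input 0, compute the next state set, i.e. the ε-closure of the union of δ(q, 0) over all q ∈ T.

q5 on 0 → {q8}.
No 0-transition from q2, q3, q6, q7, q8.
Union after reading 0: {q8}.
Now take the ε-closure:
From q8 via ε: add q7.
From q7 via ε: add q2.
From q2 via ε: add q6.
No new states can be added; the closed set is {q2, q6, q7, q8}.

{q2, q6, q7, q8}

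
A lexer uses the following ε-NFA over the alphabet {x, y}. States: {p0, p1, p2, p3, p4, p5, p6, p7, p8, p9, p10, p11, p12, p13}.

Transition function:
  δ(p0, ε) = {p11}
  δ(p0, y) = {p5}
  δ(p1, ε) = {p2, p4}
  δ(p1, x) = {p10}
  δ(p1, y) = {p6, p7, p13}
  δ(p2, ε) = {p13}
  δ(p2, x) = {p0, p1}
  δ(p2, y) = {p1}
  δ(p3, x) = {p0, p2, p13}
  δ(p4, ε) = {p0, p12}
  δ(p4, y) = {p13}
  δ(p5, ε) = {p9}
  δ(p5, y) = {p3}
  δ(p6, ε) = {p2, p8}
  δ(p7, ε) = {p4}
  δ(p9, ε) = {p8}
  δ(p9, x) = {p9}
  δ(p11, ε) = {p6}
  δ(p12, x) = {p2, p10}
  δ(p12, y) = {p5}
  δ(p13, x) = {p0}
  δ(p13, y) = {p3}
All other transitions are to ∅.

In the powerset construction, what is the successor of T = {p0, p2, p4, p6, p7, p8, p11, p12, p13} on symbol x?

{p0, p1, p2, p4, p6, p8, p10, p11, p12, p13}

p2 on x → {p0, p1}.
p12 on x → {p2, p10}.
p13 on x → {p0}.
No x-transition from p0, p4, p6, p7, p8, p11.
Union after reading x: {p0, p1, p2, p10}.
Now take the ε-closure:
From p0 via ε: add p11.
From p1 via ε: add p4.
From p2 via ε: add p13.
From p4 via ε: add p12.
From p11 via ε: add p6.
From p6 via ε: add p8.
No new states can be added; the closed set is {p0, p1, p2, p4, p6, p8, p10, p11, p12, p13}.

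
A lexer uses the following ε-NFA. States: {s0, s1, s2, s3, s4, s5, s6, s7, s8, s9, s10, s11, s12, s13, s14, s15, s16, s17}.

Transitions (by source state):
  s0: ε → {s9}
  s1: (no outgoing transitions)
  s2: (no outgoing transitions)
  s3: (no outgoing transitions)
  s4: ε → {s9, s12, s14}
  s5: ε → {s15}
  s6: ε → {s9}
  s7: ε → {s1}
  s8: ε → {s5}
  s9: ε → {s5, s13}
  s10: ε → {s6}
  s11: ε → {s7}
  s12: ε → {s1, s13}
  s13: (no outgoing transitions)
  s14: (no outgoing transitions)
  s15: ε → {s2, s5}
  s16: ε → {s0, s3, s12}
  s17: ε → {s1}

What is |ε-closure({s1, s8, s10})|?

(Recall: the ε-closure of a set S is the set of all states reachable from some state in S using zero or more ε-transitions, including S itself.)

Start with {s1, s8, s10}.
From s8 via ε: add s5.
From s10 via ε: add s6.
From s5 via ε: add s15.
From s6 via ε: add s9.
From s9 via ε: add s13.
From s15 via ε: add s2.
ε-closure = {s1, s2, s5, s6, s8, s9, s10, s13, s15}, which has 9 states.

9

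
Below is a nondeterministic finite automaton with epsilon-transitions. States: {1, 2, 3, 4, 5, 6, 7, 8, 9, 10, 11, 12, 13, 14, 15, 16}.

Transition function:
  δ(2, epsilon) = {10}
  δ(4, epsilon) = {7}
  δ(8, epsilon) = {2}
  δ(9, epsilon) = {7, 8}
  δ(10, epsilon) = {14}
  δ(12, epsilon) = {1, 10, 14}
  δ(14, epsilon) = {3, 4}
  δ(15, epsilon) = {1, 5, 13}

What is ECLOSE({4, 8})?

{2, 3, 4, 7, 8, 10, 14}

Start with {4, 8}.
From 4 via epsilon: add 7.
From 8 via epsilon: add 2.
From 2 via epsilon: add 10.
From 10 via epsilon: add 14.
From 14 via epsilon: add 3.
No new states can be added; the closed set is {2, 3, 4, 7, 8, 10, 14}.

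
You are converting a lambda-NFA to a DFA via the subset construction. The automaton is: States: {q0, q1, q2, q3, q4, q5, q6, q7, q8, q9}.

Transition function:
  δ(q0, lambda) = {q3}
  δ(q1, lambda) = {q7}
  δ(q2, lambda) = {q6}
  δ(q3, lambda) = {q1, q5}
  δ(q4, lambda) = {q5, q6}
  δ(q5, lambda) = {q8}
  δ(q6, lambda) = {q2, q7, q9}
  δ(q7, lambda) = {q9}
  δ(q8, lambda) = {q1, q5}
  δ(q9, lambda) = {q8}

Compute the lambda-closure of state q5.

Start with {q5}.
From q5 via lambda: add q8.
From q8 via lambda: add q1.
From q1 via lambda: add q7.
From q7 via lambda: add q9.
No new states can be added; the closed set is {q1, q5, q7, q8, q9}.

{q1, q5, q7, q8, q9}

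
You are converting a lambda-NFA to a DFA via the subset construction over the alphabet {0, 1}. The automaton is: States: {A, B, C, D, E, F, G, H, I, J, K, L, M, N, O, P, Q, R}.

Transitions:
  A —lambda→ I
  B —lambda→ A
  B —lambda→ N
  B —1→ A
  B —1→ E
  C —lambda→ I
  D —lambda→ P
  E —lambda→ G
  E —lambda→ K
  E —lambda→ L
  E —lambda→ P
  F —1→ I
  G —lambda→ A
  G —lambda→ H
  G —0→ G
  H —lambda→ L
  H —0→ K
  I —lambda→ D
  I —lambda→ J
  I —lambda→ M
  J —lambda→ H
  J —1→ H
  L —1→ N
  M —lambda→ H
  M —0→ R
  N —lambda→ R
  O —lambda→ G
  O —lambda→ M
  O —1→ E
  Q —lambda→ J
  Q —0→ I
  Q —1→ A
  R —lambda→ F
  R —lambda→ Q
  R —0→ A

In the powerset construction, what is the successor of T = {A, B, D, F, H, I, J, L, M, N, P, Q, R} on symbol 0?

{A, D, F, H, I, J, K, L, M, P, Q, R}

H on 0 → {K}.
M on 0 → {R}.
Q on 0 → {I}.
R on 0 → {A}.
No 0-transition from A, B, D, F, I, J, L, N, P.
Union after reading 0: {A, I, K, R}.
Now take the lambda-closure:
From I via lambda: add D, J, M.
From R via lambda: add F, Q.
From D via lambda: add P.
From J via lambda: add H.
From H via lambda: add L.
No new states can be added; the closed set is {A, D, F, H, I, J, K, L, M, P, Q, R}.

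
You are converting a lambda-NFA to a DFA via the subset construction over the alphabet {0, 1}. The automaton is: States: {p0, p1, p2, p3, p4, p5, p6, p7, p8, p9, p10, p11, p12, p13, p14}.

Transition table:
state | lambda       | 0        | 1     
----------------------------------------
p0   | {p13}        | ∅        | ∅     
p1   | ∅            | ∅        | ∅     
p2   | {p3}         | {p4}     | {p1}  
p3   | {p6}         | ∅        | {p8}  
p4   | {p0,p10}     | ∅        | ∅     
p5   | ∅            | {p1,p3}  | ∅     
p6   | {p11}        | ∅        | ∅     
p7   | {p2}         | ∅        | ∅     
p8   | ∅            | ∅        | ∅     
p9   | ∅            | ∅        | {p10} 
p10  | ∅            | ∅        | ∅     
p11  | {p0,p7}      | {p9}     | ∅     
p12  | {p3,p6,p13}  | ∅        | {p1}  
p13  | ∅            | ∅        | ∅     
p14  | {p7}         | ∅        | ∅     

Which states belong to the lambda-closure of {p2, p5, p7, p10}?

{p0, p2, p3, p5, p6, p7, p10, p11, p13}

Start with {p2, p5, p7, p10}.
From p2 via lambda: add p3.
From p3 via lambda: add p6.
From p6 via lambda: add p11.
From p11 via lambda: add p0.
From p0 via lambda: add p13.
No new states can be added; the closed set is {p0, p2, p3, p5, p6, p7, p10, p11, p13}.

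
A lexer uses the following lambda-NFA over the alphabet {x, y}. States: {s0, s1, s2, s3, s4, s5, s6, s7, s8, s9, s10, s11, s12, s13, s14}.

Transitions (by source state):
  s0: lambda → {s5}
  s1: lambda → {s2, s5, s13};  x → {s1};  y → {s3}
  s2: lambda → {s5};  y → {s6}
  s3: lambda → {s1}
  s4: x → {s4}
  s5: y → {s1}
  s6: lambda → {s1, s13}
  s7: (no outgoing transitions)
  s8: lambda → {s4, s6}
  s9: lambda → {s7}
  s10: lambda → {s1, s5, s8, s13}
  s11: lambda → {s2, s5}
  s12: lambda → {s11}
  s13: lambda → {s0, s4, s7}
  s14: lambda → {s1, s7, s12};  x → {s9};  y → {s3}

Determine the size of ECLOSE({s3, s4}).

8

Start with {s3, s4}.
From s3 via lambda: add s1.
From s1 via lambda: add s2, s5, s13.
From s13 via lambda: add s0, s7.
lambda-closure = {s0, s1, s2, s3, s4, s5, s7, s13}, which has 8 states.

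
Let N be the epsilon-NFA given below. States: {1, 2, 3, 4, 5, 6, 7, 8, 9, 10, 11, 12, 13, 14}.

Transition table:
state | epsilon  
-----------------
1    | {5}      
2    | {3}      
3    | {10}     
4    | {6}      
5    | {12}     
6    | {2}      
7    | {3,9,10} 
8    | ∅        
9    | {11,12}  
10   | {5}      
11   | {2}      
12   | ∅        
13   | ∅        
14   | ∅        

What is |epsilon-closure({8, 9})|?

Start with {8, 9}.
From 9 via epsilon: add 11, 12.
From 11 via epsilon: add 2.
From 2 via epsilon: add 3.
From 3 via epsilon: add 10.
From 10 via epsilon: add 5.
epsilon-closure = {2, 3, 5, 8, 9, 10, 11, 12}, which has 8 states.

8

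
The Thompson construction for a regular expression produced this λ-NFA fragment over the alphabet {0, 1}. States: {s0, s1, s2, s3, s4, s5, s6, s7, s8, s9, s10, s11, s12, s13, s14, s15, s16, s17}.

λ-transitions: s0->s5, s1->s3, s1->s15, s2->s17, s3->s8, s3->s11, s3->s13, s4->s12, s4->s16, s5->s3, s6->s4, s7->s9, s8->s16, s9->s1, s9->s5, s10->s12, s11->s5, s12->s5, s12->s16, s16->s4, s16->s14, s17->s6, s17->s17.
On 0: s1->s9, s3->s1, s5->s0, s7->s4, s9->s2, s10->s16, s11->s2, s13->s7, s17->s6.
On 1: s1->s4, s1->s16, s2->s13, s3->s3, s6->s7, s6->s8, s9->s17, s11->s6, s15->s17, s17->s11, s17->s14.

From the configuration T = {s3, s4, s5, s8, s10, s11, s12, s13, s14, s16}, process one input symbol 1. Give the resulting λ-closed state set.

s3 on 1 → {s3}.
s11 on 1 → {s6}.
No 1-transition from s4, s5, s8, s10, s12, s13, s14, s16.
Union after reading 1: {s3, s6}.
Now take the λ-closure:
From s3 via λ: add s8, s11, s13.
From s6 via λ: add s4.
From s4 via λ: add s12, s16.
From s11 via λ: add s5.
From s16 via λ: add s14.
No new states can be added; the closed set is {s3, s4, s5, s6, s8, s11, s12, s13, s14, s16}.

{s3, s4, s5, s6, s8, s11, s12, s13, s14, s16}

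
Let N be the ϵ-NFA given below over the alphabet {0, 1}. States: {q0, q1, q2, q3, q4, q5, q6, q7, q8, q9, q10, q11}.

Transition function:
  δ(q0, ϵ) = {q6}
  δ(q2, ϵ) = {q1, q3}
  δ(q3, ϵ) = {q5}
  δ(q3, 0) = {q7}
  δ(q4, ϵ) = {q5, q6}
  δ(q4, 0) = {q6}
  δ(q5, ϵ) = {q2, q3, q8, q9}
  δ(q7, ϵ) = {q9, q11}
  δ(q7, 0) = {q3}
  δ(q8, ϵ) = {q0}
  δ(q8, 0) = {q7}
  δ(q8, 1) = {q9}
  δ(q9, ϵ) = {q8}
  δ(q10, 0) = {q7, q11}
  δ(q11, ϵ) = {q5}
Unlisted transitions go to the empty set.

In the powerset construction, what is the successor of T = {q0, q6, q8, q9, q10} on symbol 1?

q8 on 1 → {q9}.
No 1-transition from q0, q6, q9, q10.
Union after reading 1: {q9}.
Now take the ϵ-closure:
From q9 via ϵ: add q8.
From q8 via ϵ: add q0.
From q0 via ϵ: add q6.
No new states can be added; the closed set is {q0, q6, q8, q9}.

{q0, q6, q8, q9}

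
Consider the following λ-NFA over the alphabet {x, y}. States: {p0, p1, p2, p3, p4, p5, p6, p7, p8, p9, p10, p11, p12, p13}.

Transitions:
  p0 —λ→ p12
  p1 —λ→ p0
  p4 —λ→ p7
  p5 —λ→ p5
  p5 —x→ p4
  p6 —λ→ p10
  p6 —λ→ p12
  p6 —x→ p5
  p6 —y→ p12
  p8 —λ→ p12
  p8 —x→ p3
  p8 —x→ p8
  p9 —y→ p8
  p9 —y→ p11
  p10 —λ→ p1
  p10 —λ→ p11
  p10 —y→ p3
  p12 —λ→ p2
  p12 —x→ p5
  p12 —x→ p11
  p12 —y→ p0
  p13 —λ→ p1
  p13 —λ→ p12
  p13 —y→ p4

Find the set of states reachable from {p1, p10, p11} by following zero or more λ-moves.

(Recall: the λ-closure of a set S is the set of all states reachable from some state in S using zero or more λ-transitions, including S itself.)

{p0, p1, p2, p10, p11, p12}

Start with {p1, p10, p11}.
From p1 via λ: add p0.
From p0 via λ: add p12.
From p12 via λ: add p2.
No new states can be added; the closed set is {p0, p1, p2, p10, p11, p12}.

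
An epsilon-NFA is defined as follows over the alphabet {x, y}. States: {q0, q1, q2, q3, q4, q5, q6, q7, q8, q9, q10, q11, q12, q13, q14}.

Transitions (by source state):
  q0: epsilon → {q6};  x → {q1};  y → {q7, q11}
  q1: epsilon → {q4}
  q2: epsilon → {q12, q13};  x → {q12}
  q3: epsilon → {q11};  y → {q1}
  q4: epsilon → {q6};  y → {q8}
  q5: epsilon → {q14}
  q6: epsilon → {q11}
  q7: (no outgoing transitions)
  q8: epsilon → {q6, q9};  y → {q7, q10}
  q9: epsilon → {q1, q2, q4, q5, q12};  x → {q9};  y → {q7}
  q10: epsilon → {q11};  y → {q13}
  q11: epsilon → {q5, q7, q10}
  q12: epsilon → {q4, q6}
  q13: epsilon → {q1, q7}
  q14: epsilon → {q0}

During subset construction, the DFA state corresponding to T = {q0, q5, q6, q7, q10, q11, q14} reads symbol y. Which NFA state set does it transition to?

{q0, q1, q4, q5, q6, q7, q10, q11, q13, q14}

q0 on y → {q7, q11}.
q10 on y → {q13}.
No y-transition from q5, q6, q7, q11, q14.
Union after reading y: {q7, q11, q13}.
Now take the epsilon-closure:
From q11 via epsilon: add q5, q10.
From q13 via epsilon: add q1.
From q1 via epsilon: add q4.
From q5 via epsilon: add q14.
From q4 via epsilon: add q6.
From q14 via epsilon: add q0.
No new states can be added; the closed set is {q0, q1, q4, q5, q6, q7, q10, q11, q13, q14}.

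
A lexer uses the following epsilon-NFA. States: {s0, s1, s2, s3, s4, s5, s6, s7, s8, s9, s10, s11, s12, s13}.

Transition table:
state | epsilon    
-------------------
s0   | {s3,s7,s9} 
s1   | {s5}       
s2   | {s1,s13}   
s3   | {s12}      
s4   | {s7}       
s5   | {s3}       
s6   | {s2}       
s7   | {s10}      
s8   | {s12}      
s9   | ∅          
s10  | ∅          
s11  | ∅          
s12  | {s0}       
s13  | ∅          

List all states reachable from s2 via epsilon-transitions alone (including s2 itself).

{s0, s1, s2, s3, s5, s7, s9, s10, s12, s13}

Start with {s2}.
From s2 via epsilon: add s1, s13.
From s1 via epsilon: add s5.
From s5 via epsilon: add s3.
From s3 via epsilon: add s12.
From s12 via epsilon: add s0.
From s0 via epsilon: add s7, s9.
From s7 via epsilon: add s10.
No new states can be added; the closed set is {s0, s1, s2, s3, s5, s7, s9, s10, s12, s13}.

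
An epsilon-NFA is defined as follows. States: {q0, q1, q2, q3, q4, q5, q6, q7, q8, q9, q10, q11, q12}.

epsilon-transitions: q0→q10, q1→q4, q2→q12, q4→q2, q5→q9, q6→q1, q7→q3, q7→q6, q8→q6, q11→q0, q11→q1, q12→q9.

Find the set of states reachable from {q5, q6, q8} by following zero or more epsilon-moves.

{q1, q2, q4, q5, q6, q8, q9, q12}

Start with {q5, q6, q8}.
From q5 via epsilon: add q9.
From q6 via epsilon: add q1.
From q1 via epsilon: add q4.
From q4 via epsilon: add q2.
From q2 via epsilon: add q12.
No new states can be added; the closed set is {q1, q2, q4, q5, q6, q8, q9, q12}.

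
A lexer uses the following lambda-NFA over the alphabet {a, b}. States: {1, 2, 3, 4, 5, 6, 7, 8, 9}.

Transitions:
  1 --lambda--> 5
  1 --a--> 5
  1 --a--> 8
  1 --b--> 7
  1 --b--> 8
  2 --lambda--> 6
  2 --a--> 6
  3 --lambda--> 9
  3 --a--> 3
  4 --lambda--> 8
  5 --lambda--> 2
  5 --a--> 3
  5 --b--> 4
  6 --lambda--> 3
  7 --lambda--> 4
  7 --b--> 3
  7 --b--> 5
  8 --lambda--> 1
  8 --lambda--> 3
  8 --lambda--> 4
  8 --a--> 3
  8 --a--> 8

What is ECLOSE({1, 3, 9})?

Start with {1, 3, 9}.
From 1 via lambda: add 5.
From 5 via lambda: add 2.
From 2 via lambda: add 6.
No new states can be added; the closed set is {1, 2, 3, 5, 6, 9}.

{1, 2, 3, 5, 6, 9}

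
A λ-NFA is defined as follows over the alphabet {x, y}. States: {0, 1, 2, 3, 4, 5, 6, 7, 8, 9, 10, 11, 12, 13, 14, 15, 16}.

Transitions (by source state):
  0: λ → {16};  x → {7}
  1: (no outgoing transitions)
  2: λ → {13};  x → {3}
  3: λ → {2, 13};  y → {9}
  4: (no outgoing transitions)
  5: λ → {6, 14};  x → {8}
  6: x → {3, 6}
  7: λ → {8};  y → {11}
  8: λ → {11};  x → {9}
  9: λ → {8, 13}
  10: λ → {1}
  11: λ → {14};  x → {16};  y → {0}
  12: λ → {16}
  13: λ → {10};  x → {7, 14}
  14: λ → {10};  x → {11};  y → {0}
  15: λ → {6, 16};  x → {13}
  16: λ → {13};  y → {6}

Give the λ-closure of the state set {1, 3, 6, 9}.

{1, 2, 3, 6, 8, 9, 10, 11, 13, 14}

Start with {1, 3, 6, 9}.
From 3 via λ: add 2, 13.
From 9 via λ: add 8.
From 8 via λ: add 11.
From 13 via λ: add 10.
From 11 via λ: add 14.
No new states can be added; the closed set is {1, 2, 3, 6, 8, 9, 10, 11, 13, 14}.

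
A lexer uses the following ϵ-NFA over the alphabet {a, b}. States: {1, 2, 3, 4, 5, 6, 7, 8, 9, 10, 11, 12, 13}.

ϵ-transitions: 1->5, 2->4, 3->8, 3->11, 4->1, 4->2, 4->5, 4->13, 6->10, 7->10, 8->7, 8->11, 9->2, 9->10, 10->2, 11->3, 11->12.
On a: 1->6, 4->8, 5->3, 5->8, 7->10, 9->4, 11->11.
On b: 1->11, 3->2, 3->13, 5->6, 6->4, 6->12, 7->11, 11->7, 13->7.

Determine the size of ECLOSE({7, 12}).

Start with {7, 12}.
From 7 via ϵ: add 10.
From 10 via ϵ: add 2.
From 2 via ϵ: add 4.
From 4 via ϵ: add 1, 5, 13.
ϵ-closure = {1, 2, 4, 5, 7, 10, 12, 13}, which has 8 states.

8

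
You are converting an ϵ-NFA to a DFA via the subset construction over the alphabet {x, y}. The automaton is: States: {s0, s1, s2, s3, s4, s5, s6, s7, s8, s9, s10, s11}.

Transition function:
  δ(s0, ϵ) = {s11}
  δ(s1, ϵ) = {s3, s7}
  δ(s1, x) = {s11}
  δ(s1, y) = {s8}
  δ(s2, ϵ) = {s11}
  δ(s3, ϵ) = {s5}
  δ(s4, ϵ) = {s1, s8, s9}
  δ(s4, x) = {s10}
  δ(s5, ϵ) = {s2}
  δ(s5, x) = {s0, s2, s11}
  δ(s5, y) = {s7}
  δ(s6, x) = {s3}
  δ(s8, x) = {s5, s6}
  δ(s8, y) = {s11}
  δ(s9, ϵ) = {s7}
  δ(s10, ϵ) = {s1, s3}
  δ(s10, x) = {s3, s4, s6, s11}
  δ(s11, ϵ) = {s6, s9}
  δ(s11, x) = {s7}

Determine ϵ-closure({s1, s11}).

{s1, s2, s3, s5, s6, s7, s9, s11}

Start with {s1, s11}.
From s1 via ϵ: add s3, s7.
From s11 via ϵ: add s6, s9.
From s3 via ϵ: add s5.
From s5 via ϵ: add s2.
No new states can be added; the closed set is {s1, s2, s3, s5, s6, s7, s9, s11}.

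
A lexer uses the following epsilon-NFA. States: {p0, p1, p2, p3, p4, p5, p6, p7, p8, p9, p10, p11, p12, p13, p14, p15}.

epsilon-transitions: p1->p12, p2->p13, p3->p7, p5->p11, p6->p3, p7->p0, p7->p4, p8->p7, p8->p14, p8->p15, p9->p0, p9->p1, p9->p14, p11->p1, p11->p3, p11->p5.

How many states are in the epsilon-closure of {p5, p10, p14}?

10

Start with {p5, p10, p14}.
From p5 via epsilon: add p11.
From p11 via epsilon: add p1, p3.
From p1 via epsilon: add p12.
From p3 via epsilon: add p7.
From p7 via epsilon: add p0, p4.
epsilon-closure = {p0, p1, p3, p4, p5, p7, p10, p11, p12, p14}, which has 10 states.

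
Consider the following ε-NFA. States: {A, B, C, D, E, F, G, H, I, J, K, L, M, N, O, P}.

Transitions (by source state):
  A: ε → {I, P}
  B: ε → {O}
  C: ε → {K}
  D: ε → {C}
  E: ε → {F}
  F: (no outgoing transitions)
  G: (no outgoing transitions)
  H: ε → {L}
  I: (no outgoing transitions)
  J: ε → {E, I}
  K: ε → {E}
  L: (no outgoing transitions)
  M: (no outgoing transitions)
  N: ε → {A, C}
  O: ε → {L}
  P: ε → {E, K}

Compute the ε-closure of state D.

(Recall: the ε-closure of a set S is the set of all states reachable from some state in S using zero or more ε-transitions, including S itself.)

{C, D, E, F, K}

Start with {D}.
From D via ε: add C.
From C via ε: add K.
From K via ε: add E.
From E via ε: add F.
No new states can be added; the closed set is {C, D, E, F, K}.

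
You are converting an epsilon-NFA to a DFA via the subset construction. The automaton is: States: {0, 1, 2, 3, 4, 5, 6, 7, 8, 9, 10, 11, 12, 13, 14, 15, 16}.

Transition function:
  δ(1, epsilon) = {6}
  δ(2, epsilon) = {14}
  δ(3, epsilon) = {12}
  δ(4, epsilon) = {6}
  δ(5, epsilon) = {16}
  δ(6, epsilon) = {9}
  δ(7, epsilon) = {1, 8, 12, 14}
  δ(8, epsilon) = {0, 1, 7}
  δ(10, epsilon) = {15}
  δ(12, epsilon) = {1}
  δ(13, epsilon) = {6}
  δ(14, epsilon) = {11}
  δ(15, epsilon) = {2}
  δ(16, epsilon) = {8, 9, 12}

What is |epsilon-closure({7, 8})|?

9

Start with {7, 8}.
From 7 via epsilon: add 1, 12, 14.
From 8 via epsilon: add 0.
From 1 via epsilon: add 6.
From 14 via epsilon: add 11.
From 6 via epsilon: add 9.
epsilon-closure = {0, 1, 6, 7, 8, 9, 11, 12, 14}, which has 9 states.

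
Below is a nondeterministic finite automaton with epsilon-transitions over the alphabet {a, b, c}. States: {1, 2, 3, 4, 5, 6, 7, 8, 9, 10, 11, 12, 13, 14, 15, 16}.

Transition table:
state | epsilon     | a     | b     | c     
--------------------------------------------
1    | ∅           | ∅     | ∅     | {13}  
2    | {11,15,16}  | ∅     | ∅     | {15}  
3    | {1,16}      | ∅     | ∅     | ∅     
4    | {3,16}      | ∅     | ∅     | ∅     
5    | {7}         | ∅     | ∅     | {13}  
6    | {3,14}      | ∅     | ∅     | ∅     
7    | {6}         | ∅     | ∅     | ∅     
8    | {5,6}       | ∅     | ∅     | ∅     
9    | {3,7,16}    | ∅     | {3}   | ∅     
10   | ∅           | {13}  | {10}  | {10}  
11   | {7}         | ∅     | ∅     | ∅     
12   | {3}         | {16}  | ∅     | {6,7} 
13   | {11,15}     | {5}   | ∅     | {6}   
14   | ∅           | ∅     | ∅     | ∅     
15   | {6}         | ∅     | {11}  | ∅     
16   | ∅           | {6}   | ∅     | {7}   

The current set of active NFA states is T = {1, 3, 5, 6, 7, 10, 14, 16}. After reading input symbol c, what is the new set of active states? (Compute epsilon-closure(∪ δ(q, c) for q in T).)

{1, 3, 6, 7, 10, 11, 13, 14, 15, 16}

1 on c → {13}.
5 on c → {13}.
10 on c → {10}.
16 on c → {7}.
No c-transition from 3, 6, 7, 14.
Union after reading c: {7, 10, 13}.
Now take the epsilon-closure:
From 7 via epsilon: add 6.
From 13 via epsilon: add 11, 15.
From 6 via epsilon: add 3, 14.
From 3 via epsilon: add 1, 16.
No new states can be added; the closed set is {1, 3, 6, 7, 10, 11, 13, 14, 15, 16}.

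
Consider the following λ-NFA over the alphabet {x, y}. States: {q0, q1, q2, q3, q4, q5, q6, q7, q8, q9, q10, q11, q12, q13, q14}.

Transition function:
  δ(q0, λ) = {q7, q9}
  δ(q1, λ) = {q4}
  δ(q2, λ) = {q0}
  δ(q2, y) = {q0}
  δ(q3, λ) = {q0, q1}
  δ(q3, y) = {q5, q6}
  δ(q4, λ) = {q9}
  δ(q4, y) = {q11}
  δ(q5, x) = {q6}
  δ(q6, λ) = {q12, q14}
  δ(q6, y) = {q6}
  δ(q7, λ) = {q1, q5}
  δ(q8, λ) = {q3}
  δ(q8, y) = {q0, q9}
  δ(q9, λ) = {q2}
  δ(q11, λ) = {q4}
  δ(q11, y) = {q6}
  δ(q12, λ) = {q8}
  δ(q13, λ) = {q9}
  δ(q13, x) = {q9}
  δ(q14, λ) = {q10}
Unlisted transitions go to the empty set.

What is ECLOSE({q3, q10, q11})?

Start with {q3, q10, q11}.
From q3 via λ: add q0, q1.
From q11 via λ: add q4.
From q0 via λ: add q7, q9.
From q7 via λ: add q5.
From q9 via λ: add q2.
No new states can be added; the closed set is {q0, q1, q2, q3, q4, q5, q7, q9, q10, q11}.

{q0, q1, q2, q3, q4, q5, q7, q9, q10, q11}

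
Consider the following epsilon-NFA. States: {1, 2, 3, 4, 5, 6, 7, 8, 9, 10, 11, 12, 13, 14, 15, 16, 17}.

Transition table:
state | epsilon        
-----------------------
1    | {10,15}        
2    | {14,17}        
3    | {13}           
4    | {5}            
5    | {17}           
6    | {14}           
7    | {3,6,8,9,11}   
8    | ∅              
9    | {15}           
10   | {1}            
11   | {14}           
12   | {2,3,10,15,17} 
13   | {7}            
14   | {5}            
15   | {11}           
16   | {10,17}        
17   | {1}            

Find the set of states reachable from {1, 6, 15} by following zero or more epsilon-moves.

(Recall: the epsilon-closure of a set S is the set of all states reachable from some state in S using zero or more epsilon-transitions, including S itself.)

{1, 5, 6, 10, 11, 14, 15, 17}

Start with {1, 6, 15}.
From 1 via epsilon: add 10.
From 6 via epsilon: add 14.
From 15 via epsilon: add 11.
From 14 via epsilon: add 5.
From 5 via epsilon: add 17.
No new states can be added; the closed set is {1, 5, 6, 10, 11, 14, 15, 17}.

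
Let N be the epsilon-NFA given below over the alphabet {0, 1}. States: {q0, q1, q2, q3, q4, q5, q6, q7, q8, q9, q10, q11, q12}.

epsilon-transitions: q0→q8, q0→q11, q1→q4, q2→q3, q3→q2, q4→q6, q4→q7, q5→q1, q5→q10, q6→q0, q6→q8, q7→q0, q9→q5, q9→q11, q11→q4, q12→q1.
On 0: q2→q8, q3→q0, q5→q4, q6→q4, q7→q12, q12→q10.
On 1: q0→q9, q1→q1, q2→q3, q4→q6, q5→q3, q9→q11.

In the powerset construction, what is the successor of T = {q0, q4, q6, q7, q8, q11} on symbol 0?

q6 on 0 → {q4}.
q7 on 0 → {q12}.
No 0-transition from q0, q4, q8, q11.
Union after reading 0: {q4, q12}.
Now take the epsilon-closure:
From q4 via epsilon: add q6, q7.
From q12 via epsilon: add q1.
From q6 via epsilon: add q0, q8.
From q0 via epsilon: add q11.
No new states can be added; the closed set is {q0, q1, q4, q6, q7, q8, q11, q12}.

{q0, q1, q4, q6, q7, q8, q11, q12}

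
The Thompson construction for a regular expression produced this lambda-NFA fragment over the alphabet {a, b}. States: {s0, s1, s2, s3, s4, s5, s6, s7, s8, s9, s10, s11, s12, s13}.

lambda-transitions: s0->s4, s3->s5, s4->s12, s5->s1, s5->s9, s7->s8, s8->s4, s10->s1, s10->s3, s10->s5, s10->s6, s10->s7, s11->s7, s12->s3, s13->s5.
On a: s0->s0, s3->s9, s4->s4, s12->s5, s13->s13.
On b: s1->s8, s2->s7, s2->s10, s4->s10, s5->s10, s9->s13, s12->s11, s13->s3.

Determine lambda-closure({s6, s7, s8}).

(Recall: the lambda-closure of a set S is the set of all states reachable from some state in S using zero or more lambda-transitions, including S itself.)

Start with {s6, s7, s8}.
From s8 via lambda: add s4.
From s4 via lambda: add s12.
From s12 via lambda: add s3.
From s3 via lambda: add s5.
From s5 via lambda: add s1, s9.
No new states can be added; the closed set is {s1, s3, s4, s5, s6, s7, s8, s9, s12}.

{s1, s3, s4, s5, s6, s7, s8, s9, s12}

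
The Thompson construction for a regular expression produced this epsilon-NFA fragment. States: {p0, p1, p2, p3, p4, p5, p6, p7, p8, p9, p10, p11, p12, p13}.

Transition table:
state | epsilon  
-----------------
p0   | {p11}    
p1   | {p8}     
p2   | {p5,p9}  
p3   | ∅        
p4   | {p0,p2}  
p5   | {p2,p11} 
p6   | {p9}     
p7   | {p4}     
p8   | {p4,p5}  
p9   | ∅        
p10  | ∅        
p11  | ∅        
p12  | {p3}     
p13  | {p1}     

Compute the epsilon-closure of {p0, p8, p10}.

{p0, p2, p4, p5, p8, p9, p10, p11}

Start with {p0, p8, p10}.
From p0 via epsilon: add p11.
From p8 via epsilon: add p4, p5.
From p4 via epsilon: add p2.
From p2 via epsilon: add p9.
No new states can be added; the closed set is {p0, p2, p4, p5, p8, p9, p10, p11}.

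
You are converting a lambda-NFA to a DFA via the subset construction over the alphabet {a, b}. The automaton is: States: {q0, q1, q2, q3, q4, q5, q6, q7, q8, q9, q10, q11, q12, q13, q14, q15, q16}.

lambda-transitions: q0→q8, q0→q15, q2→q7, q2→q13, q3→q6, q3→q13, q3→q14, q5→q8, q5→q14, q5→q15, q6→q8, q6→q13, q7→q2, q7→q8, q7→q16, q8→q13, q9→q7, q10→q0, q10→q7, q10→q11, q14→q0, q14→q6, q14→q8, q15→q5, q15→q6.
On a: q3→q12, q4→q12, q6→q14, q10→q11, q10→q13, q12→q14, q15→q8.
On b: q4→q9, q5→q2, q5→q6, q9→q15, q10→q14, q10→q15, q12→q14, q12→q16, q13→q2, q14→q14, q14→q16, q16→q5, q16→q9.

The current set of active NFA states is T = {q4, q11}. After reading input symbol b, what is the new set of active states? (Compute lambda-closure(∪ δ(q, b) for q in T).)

{q2, q7, q8, q9, q13, q16}

q4 on b → {q9}.
No b-transition from q11.
Union after reading b: {q9}.
Now take the lambda-closure:
From q9 via lambda: add q7.
From q7 via lambda: add q2, q8, q16.
From q2 via lambda: add q13.
No new states can be added; the closed set is {q2, q7, q8, q9, q13, q16}.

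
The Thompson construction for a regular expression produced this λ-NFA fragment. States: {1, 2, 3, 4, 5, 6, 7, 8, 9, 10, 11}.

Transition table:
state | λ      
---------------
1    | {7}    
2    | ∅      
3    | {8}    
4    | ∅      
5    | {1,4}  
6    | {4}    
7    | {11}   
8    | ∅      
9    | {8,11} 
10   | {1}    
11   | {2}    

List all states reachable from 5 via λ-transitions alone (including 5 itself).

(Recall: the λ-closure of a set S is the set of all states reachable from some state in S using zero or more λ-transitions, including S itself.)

Start with {5}.
From 5 via λ: add 1, 4.
From 1 via λ: add 7.
From 7 via λ: add 11.
From 11 via λ: add 2.
No new states can be added; the closed set is {1, 2, 4, 5, 7, 11}.

{1, 2, 4, 5, 7, 11}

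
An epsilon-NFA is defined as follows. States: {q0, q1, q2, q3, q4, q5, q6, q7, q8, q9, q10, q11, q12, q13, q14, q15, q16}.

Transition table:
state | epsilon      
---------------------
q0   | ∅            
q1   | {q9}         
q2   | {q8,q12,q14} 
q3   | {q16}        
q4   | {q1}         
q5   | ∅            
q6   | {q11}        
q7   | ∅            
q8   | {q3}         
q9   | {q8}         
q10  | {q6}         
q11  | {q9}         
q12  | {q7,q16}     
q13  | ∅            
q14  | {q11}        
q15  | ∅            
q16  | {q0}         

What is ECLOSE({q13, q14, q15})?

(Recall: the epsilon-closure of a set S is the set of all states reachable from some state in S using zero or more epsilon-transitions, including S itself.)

{q0, q3, q8, q9, q11, q13, q14, q15, q16}

Start with {q13, q14, q15}.
From q14 via epsilon: add q11.
From q11 via epsilon: add q9.
From q9 via epsilon: add q8.
From q8 via epsilon: add q3.
From q3 via epsilon: add q16.
From q16 via epsilon: add q0.
No new states can be added; the closed set is {q0, q3, q8, q9, q11, q13, q14, q15, q16}.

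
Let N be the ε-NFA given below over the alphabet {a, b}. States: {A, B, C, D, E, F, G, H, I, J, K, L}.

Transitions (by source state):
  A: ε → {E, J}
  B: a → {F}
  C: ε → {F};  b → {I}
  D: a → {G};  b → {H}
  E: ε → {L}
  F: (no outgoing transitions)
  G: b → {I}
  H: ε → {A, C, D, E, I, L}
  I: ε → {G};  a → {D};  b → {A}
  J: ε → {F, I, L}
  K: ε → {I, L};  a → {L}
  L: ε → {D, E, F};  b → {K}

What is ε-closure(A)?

Start with {A}.
From A via ε: add E, J.
From E via ε: add L.
From J via ε: add F, I.
From I via ε: add G.
From L via ε: add D.
No new states can be added; the closed set is {A, D, E, F, G, I, J, L}.

{A, D, E, F, G, I, J, L}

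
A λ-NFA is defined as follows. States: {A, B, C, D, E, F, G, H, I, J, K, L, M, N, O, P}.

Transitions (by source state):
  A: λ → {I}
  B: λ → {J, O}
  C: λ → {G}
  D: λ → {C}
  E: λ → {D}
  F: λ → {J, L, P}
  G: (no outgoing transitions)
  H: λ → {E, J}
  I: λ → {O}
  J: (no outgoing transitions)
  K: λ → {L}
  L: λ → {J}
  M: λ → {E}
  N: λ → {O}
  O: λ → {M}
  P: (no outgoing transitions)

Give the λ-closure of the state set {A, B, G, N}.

Start with {A, B, G, N}.
From A via λ: add I.
From B via λ: add J, O.
From O via λ: add M.
From M via λ: add E.
From E via λ: add D.
From D via λ: add C.
No new states can be added; the closed set is {A, B, C, D, E, G, I, J, M, N, O}.

{A, B, C, D, E, G, I, J, M, N, O}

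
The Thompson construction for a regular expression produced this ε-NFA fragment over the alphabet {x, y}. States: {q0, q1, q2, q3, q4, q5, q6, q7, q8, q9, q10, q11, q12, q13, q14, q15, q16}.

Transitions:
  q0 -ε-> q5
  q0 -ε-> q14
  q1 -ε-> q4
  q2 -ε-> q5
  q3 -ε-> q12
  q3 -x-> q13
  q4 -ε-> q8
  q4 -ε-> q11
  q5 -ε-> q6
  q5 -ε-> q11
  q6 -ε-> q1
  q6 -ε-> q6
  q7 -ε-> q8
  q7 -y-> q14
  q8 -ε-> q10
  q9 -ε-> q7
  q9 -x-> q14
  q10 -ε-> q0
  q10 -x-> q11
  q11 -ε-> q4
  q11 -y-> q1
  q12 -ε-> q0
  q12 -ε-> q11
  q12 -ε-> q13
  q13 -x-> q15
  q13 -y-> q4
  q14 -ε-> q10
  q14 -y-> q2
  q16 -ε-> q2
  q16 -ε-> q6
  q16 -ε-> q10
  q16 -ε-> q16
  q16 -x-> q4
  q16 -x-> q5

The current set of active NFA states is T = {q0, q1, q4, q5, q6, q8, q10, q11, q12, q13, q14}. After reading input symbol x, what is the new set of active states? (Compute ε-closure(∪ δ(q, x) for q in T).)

{q0, q1, q4, q5, q6, q8, q10, q11, q14, q15}

q10 on x → {q11}.
q13 on x → {q15}.
No x-transition from q0, q1, q4, q5, q6, q8, q11, q12, q14.
Union after reading x: {q11, q15}.
Now take the ε-closure:
From q11 via ε: add q4.
From q4 via ε: add q8.
From q8 via ε: add q10.
From q10 via ε: add q0.
From q0 via ε: add q5, q14.
From q5 via ε: add q6.
From q6 via ε: add q1.
No new states can be added; the closed set is {q0, q1, q4, q5, q6, q8, q10, q11, q14, q15}.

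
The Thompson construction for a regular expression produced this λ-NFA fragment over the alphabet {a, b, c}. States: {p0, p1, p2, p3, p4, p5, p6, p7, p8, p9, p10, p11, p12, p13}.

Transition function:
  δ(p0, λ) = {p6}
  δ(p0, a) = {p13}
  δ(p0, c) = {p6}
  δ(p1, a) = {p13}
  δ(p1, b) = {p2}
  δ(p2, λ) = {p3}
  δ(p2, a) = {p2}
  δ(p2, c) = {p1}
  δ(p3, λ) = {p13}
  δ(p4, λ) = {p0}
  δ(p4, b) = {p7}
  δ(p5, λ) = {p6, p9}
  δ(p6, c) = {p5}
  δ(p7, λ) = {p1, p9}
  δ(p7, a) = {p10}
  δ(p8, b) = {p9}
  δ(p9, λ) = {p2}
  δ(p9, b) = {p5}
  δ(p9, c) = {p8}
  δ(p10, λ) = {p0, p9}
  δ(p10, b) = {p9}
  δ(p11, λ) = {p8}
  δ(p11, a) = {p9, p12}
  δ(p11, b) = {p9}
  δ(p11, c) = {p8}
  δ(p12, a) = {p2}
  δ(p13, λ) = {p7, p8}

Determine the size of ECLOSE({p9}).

7

Start with {p9}.
From p9 via λ: add p2.
From p2 via λ: add p3.
From p3 via λ: add p13.
From p13 via λ: add p7, p8.
From p7 via λ: add p1.
λ-closure = {p1, p2, p3, p7, p8, p9, p13}, which has 7 states.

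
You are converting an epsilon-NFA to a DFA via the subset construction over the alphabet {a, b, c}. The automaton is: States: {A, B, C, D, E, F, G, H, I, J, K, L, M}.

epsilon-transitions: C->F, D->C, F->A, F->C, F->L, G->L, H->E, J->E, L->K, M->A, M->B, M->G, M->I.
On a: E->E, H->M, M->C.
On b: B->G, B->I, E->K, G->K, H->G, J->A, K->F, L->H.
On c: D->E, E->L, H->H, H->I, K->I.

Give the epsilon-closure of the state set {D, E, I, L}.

Start with {D, E, I, L}.
From D via epsilon: add C.
From L via epsilon: add K.
From C via epsilon: add F.
From F via epsilon: add A.
No new states can be added; the closed set is {A, C, D, E, F, I, K, L}.

{A, C, D, E, F, I, K, L}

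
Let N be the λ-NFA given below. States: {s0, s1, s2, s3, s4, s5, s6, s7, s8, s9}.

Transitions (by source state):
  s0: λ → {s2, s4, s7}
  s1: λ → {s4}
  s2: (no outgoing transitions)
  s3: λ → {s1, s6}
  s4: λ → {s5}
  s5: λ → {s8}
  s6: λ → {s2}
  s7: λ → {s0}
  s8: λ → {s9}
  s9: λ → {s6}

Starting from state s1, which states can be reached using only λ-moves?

{s1, s2, s4, s5, s6, s8, s9}

Start with {s1}.
From s1 via λ: add s4.
From s4 via λ: add s5.
From s5 via λ: add s8.
From s8 via λ: add s9.
From s9 via λ: add s6.
From s6 via λ: add s2.
No new states can be added; the closed set is {s1, s2, s4, s5, s6, s8, s9}.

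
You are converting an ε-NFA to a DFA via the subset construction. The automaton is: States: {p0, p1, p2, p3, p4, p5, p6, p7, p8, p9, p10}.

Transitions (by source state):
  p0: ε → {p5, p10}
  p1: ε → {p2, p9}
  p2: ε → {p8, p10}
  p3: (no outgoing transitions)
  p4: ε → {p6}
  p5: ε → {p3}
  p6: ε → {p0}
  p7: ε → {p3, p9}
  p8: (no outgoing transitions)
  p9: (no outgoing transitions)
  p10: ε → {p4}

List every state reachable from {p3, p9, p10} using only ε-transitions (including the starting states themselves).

{p0, p3, p4, p5, p6, p9, p10}

Start with {p3, p9, p10}.
From p10 via ε: add p4.
From p4 via ε: add p6.
From p6 via ε: add p0.
From p0 via ε: add p5.
No new states can be added; the closed set is {p0, p3, p4, p5, p6, p9, p10}.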